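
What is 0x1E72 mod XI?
Convert 0x1E72 (hexadecimal) → 1×4096 + 14×256 + 7×16 + 2 = 7794 (decimal)
Convert XI (Roman numeral) → 10 + 1 = 11 (decimal)
Compute 7794 mod 11 = 6
6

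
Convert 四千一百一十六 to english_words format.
Convert 四千一百一十六 (Chinese numeral) → 4×1000 + 1×100 + 1×10 + 6 = 4116 (decimal)
Convert 4116 (decimal) → 4116 = 4×1000 + 1×100 + 16 → four thousand one hundred sixteen (English words)
four thousand one hundred sixteen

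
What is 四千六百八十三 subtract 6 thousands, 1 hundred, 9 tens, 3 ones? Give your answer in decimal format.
Convert 四千六百八十三 (Chinese numeral) → 4×1000 + 6×100 + 8×10 + 3 = 4683 (decimal)
Convert 6 thousands, 1 hundred, 9 tens, 3 ones (place-value notation) → 6×1000 + 1×100 + 9×10 + 3 = 6193 (decimal)
Compute 4683 - 6193 = -1510
-1510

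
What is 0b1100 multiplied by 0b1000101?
Convert 0b1100 (binary) → 8 + 4 = 12 (decimal)
Convert 0b1000101 (binary) → 64 + 4 + 1 = 69 (decimal)
Compute 12 × 69 = 828
828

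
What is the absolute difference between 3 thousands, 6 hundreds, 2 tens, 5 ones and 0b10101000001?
Convert 3 thousands, 6 hundreds, 2 tens, 5 ones (place-value notation) → 3×1000 + 6×100 + 2×10 + 5 = 3625 (decimal)
Convert 0b10101000001 (binary) → 1024 + 256 + 64 + 1 = 1345 (decimal)
Compute |3625 - 1345| = 2280
2280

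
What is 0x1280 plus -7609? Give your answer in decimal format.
Convert 0x1280 (hexadecimal) → 1×4096 + 2×256 + 8×16 = 4736 (decimal)
Compute 4736 + -7609 = -2873
-2873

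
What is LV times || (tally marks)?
Convert LV (Roman numeral) → 50 + 5 = 55 (decimal)
Convert || (tally marks) → 2 (decimal)
Compute 55 × 2 = 110
110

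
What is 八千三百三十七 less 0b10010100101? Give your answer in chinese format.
Convert 八千三百三十七 (Chinese numeral) → 8×1000 + 3×100 + 3×10 + 7 = 8337 (decimal)
Convert 0b10010100101 (binary) → 1024 + 128 + 32 + 4 + 1 = 1189 (decimal)
Compute 8337 - 1189 = 7148
Convert 7148 (decimal) → 7148 = 7×1000 + 1×100 + 4×10 + 8 → 七千一百四十八 (Chinese numeral)
七千一百四十八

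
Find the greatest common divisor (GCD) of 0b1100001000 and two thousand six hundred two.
Convert 0b1100001000 (binary) → 512 + 256 + 8 = 776 (decimal)
Convert two thousand six hundred two (English words) → 2×1000 + 6×100 + 2 = 2602 (decimal)
Compute gcd(776, 2602) = 2
2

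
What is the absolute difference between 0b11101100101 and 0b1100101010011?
Convert 0b11101100101 (binary) → 1024 + 512 + 256 + 64 + 32 + 4 + 1 = 1893 (decimal)
Convert 0b1100101010011 (binary) → 4096 + 2048 + 256 + 64 + 16 + 2 + 1 = 6483 (decimal)
Compute |1893 - 6483| = 4590
4590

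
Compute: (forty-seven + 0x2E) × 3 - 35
Convert forty-seven (English words) → 47 (decimal)
Convert 0x2E (hexadecimal) → 2×16 + 14 = 46 (decimal)
Expression in decimal: (47 + 46) × 3 - 35
Parentheses first: 47 + 46 = 93
Multiply: 93 × 3 = 279
Subtract: 279 - 35 = 244
244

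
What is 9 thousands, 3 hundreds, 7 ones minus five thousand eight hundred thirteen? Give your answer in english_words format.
Convert 9 thousands, 3 hundreds, 7 ones (place-value notation) → 9×1000 + 3×100 + 7 = 9307 (decimal)
Convert five thousand eight hundred thirteen (English words) → 5×1000 + 8×100 + 13 = 5813 (decimal)
Compute 9307 - 5813 = 3494
Convert 3494 (decimal) → 3494 = 3×1000 + 4×100 + 94 → three thousand four hundred ninety-four (English words)
three thousand four hundred ninety-four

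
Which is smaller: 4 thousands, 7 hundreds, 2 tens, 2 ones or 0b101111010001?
Convert 4 thousands, 7 hundreds, 2 tens, 2 ones (place-value notation) → 4×1000 + 7×100 + 2×10 + 2 = 4722 (decimal)
Convert 0b101111010001 (binary) → 2048 + 512 + 256 + 128 + 64 + 16 + 1 = 3025 (decimal)
Compare 4722 vs 3025: smaller = 3025
3025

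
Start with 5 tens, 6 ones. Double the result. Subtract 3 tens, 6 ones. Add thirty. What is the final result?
Convert 5 tens, 6 ones (place-value notation) → 5×10 + 6 = 56 (decimal)
Start: 56
56 × 2 = 112
Convert 3 tens, 6 ones (place-value notation) → 3×10 + 6 = 36 (decimal)
112 - 36 = 76
Convert thirty (English words) → 30 (decimal)
76 + 30 = 106
106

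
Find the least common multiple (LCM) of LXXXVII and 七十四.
Convert LXXXVII (Roman numeral) → 50 + 10 + 10 + 10 + 5 + 1 + 1 = 87 (decimal)
Convert 七十四 (Chinese numeral) → 7×10 + 4 = 74 (decimal)
Compute lcm(87, 74) = 6438
6438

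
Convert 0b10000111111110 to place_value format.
Convert 0b10000111111110 (binary) → 8192 + 256 + 128 + 64 + 32 + 16 + 8 + 4 + 2 = 8702 (decimal)
Convert 8702 (decimal) → 8702 = 8×1000 + 7×100 + 2 → 8 thousands, 7 hundreds, 2 ones (place-value notation)
8 thousands, 7 hundreds, 2 ones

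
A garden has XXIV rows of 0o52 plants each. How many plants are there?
Convert 0o52 (octal) → 5×8 + 2 = 42 (decimal)
Convert XXIV (Roman numeral) → 10 + 10 + 4 = 24 (decimal)
Compute 42 × 24 = 1008
1008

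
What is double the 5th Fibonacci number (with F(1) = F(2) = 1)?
The 5th Fibonacci number (with F(1) = F(2) = 1): 1, 1, 2, 3, 5 → 5
Compute 5 × 2 = 10
10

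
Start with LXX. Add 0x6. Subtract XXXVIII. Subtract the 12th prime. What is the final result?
Convert LXX (Roman numeral) → 50 + 10 + 10 = 70 (decimal)
Start: 70
Convert 0x6 (hexadecimal) → 6 (decimal)
70 + 6 = 76
Convert XXXVIII (Roman numeral) → 10 + 10 + 10 + 5 + 1 + 1 + 1 = 38 (decimal)
76 - 38 = 38
Convert the 12th prime (prime index) → 37 (decimal)
38 - 37 = 1
1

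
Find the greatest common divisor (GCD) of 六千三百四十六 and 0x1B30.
Convert 六千三百四十六 (Chinese numeral) → 6×1000 + 3×100 + 4×10 + 6 = 6346 (decimal)
Convert 0x1B30 (hexadecimal) → 1×4096 + 11×256 + 3×16 = 6960 (decimal)
Compute gcd(6346, 6960) = 2
2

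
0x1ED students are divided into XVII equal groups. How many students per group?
Convert 0x1ED (hexadecimal) → 1×256 + 14×16 + 13 = 493 (decimal)
Convert XVII (Roman numeral) → 10 + 5 + 1 + 1 = 17 (decimal)
Compute 493 ÷ 17 = 29
29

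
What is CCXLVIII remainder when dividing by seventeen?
Convert CCXLVIII (Roman numeral) → 100 + 100 + 40 + 5 + 1 + 1 + 1 = 248 (decimal)
Convert seventeen (English words) → 17 (decimal)
Compute 248 mod 17 = 10
10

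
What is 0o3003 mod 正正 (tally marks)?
Convert 0o3003 (octal) → 3×512 + 3 = 1539 (decimal)
Convert 正正 (tally marks) → 5 + 5 = 10 (decimal)
Compute 1539 mod 10 = 9
9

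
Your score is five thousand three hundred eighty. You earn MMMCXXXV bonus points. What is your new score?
Convert five thousand three hundred eighty (English words) → 5×1000 + 3×100 + 80 = 5380 (decimal)
Convert MMMCXXXV (Roman numeral) → 1000 + 1000 + 1000 + 100 + 10 + 10 + 10 + 5 = 3135 (decimal)
Compute 5380 + 3135 = 8515
8515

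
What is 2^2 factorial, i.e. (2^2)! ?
Convert 2^2 (power) → 4 (decimal)
Compute 4! = 24
24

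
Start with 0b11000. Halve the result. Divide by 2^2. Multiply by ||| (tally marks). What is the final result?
Convert 0b11000 (binary) → 16 + 8 = 24 (decimal)
Start: 24
24 ÷ 2 = 12
Convert 2^2 (power) → 4 (decimal)
12 ÷ 4 = 3
Convert ||| (tally marks) → 3 (decimal)
3 × 3 = 9
9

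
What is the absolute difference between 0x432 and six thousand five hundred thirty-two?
Convert 0x432 (hexadecimal) → 4×256 + 3×16 + 2 = 1074 (decimal)
Convert six thousand five hundred thirty-two (English words) → 6×1000 + 5×100 + 32 = 6532 (decimal)
Compute |1074 - 6532| = 5458
5458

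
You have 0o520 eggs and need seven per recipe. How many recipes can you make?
Convert 0o520 (octal) → 5×64 + 2×8 = 336 (decimal)
Convert seven (English words) → 7 (decimal)
Compute 336 ÷ 7 = 48
48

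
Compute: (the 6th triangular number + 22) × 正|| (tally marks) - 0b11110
Convert the 6th triangular number (triangular index) → 6×7/2 = 21 (decimal)
Convert 正|| (tally marks) → 5 + 2 = 7 (decimal)
Convert 0b11110 (binary) → 16 + 8 + 4 + 2 = 30 (decimal)
Expression in decimal: (21 + 22) × 7 - 30
Parentheses first: 21 + 22 = 43
Multiply: 43 × 7 = 301
Subtract: 301 - 30 = 271
271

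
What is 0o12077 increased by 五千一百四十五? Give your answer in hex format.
Convert 0o12077 (octal) → 1×4096 + 2×512 + 7×8 + 7 = 5183 (decimal)
Convert 五千一百四十五 (Chinese numeral) → 5×1000 + 1×100 + 4×10 + 5 = 5145 (decimal)
Compute 5183 + 5145 = 10328
Convert 10328 (decimal) → 10328 = 2×4096 + 8×256 + 5×16 + 8 → 0x2858 (hexadecimal)
0x2858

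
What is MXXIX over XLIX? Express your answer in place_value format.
Convert MXXIX (Roman numeral) → 1000 + 10 + 10 + 9 = 1029 (decimal)
Convert XLIX (Roman numeral) → 40 + 9 = 49 (decimal)
Compute 1029 ÷ 49 = 21
Convert 21 (decimal) → 21 = 2×10 + 1 → 2 tens, 1 one (place-value notation)
2 tens, 1 one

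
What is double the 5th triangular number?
The 5th triangular number = 5×6/2 = 15
Compute 15 × 2 = 30
30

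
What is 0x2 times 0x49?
Convert 0x2 (hexadecimal) → 2 (decimal)
Convert 0x49 (hexadecimal) → 4×16 + 9 = 73 (decimal)
Compute 2 × 73 = 146
146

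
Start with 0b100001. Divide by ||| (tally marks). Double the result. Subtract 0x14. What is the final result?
Convert 0b100001 (binary) → 32 + 1 = 33 (decimal)
Start: 33
Convert ||| (tally marks) → 3 (decimal)
33 ÷ 3 = 11
11 × 2 = 22
Convert 0x14 (hexadecimal) → 1×16 + 4 = 20 (decimal)
22 - 20 = 2
2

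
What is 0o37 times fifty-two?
Convert 0o37 (octal) → 3×8 + 7 = 31 (decimal)
Convert fifty-two (English words) → 52 (decimal)
Compute 31 × 52 = 1612
1612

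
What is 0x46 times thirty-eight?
Convert 0x46 (hexadecimal) → 4×16 + 6 = 70 (decimal)
Convert thirty-eight (English words) → 38 (decimal)
Compute 70 × 38 = 2660
2660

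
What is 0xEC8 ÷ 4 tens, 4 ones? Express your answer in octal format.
Convert 0xEC8 (hexadecimal) → 14×256 + 12×16 + 8 = 3784 (decimal)
Convert 4 tens, 4 ones (place-value notation) → 4×10 + 4 = 44 (decimal)
Compute 3784 ÷ 44 = 86
Convert 86 (decimal) → 86 = 1×64 + 2×8 + 6 → 0o126 (octal)
0o126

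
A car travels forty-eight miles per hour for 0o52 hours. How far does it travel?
Convert forty-eight (English words) → 48 (decimal)
Convert 0o52 (octal) → 5×8 + 2 = 42 (decimal)
Compute 48 × 42 = 2016
2016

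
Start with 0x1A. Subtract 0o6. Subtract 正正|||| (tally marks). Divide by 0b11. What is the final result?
Convert 0x1A (hexadecimal) → 1×16 + 10 = 26 (decimal)
Start: 26
Convert 0o6 (octal) → 6 (decimal)
26 - 6 = 20
Convert 正正|||| (tally marks) → 5 + 5 + 4 = 14 (decimal)
20 - 14 = 6
Convert 0b11 (binary) → 2 + 1 = 3 (decimal)
6 ÷ 3 = 2
2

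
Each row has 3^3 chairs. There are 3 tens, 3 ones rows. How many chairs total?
Convert 3^3 (power) → 27 (decimal)
Convert 3 tens, 3 ones (place-value notation) → 3×10 + 3 = 33 (decimal)
Compute 27 × 33 = 891
891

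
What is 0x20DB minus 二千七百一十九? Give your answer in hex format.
Convert 0x20DB (hexadecimal) → 2×4096 + 13×16 + 11 = 8411 (decimal)
Convert 二千七百一十九 (Chinese numeral) → 2×1000 + 7×100 + 1×10 + 9 = 2719 (decimal)
Compute 8411 - 2719 = 5692
Convert 5692 (decimal) → 5692 = 1×4096 + 6×256 + 3×16 + 12 → 0x163C (hexadecimal)
0x163C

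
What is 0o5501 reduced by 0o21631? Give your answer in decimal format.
Convert 0o5501 (octal) → 5×512 + 5×64 + 1 = 2881 (decimal)
Convert 0o21631 (octal) → 2×4096 + 1×512 + 6×64 + 3×8 + 1 = 9113 (decimal)
Compute 2881 - 9113 = -6232
-6232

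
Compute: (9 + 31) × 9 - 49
Parentheses first: 9 + 31 = 40
Multiply: 40 × 9 = 360
Subtract: 360 - 49 = 311
311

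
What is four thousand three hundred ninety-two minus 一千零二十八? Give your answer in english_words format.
Convert four thousand three hundred ninety-two (English words) → 4×1000 + 3×100 + 92 = 4392 (decimal)
Convert 一千零二十八 (Chinese numeral) → 1×1000 + 2×10 + 8 = 1028 (decimal)
Compute 4392 - 1028 = 3364
Convert 3364 (decimal) → 3364 = 3×1000 + 3×100 + 64 → three thousand three hundred sixty-four (English words)
three thousand three hundred sixty-four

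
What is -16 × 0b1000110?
Convert 0b1000110 (binary) → 64 + 4 + 2 = 70 (decimal)
Compute -16 × 70 = -1120
-1120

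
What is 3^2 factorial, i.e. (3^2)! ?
Convert 3^2 (power) → 9 (decimal)
Compute 9! = 362880
362880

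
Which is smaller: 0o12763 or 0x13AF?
Convert 0o12763 (octal) → 1×4096 + 2×512 + 7×64 + 6×8 + 3 = 5619 (decimal)
Convert 0x13AF (hexadecimal) → 1×4096 + 3×256 + 10×16 + 15 = 5039 (decimal)
Compare 5619 vs 5039: smaller = 5039
5039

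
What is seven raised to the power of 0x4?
Convert seven (English words) → 7 (decimal)
Convert 0x4 (hexadecimal) → 4 (decimal)
Compute 7 ^ 4 = 2401
2401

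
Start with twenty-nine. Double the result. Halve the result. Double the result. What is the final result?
Convert twenty-nine (English words) → 29 (decimal)
Start: 29
29 × 2 = 58
58 ÷ 2 = 29
29 × 2 = 58
58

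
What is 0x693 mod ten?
Convert 0x693 (hexadecimal) → 6×256 + 9×16 + 3 = 1683 (decimal)
Convert ten (English words) → 10 (decimal)
Compute 1683 mod 10 = 3
3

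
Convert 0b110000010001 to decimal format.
Convert 0b110000010001 (binary) → 2048 + 1024 + 16 + 1 = 3089 (decimal)
3089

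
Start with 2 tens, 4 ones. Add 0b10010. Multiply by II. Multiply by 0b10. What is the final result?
Convert 2 tens, 4 ones (place-value notation) → 2×10 + 4 = 24 (decimal)
Start: 24
Convert 0b10010 (binary) → 16 + 2 = 18 (decimal)
24 + 18 = 42
Convert II (Roman numeral) → 1 + 1 = 2 (decimal)
42 × 2 = 84
Convert 0b10 (binary) → 2 (decimal)
84 × 2 = 168
168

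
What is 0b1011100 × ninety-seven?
Convert 0b1011100 (binary) → 64 + 16 + 8 + 4 = 92 (decimal)
Convert ninety-seven (English words) → 97 (decimal)
Compute 92 × 97 = 8924
8924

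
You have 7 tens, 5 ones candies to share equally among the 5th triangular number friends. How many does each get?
Convert 7 tens, 5 ones (place-value notation) → 7×10 + 5 = 75 (decimal)
Convert the 5th triangular number (triangular index) → 5×6/2 = 15 (decimal)
Compute 75 ÷ 15 = 5
5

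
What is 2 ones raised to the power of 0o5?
Convert 2 ones (place-value notation) → 2 (decimal)
Convert 0o5 (octal) → 5 (decimal)
Compute 2 ^ 5 = 32
32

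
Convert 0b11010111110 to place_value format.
Convert 0b11010111110 (binary) → 1024 + 512 + 128 + 32 + 16 + 8 + 4 + 2 = 1726 (decimal)
Convert 1726 (decimal) → 1726 = 1×1000 + 7×100 + 2×10 + 6 → 1 thousand, 7 hundreds, 2 tens, 6 ones (place-value notation)
1 thousand, 7 hundreds, 2 tens, 6 ones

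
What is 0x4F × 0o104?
Convert 0x4F (hexadecimal) → 4×16 + 15 = 79 (decimal)
Convert 0o104 (octal) → 1×64 + 4 = 68 (decimal)
Compute 79 × 68 = 5372
5372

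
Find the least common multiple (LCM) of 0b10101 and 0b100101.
Convert 0b10101 (binary) → 16 + 4 + 1 = 21 (decimal)
Convert 0b100101 (binary) → 32 + 4 + 1 = 37 (decimal)
Compute lcm(21, 37) = 777
777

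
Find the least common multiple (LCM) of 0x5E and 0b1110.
Convert 0x5E (hexadecimal) → 5×16 + 14 = 94 (decimal)
Convert 0b1110 (binary) → 8 + 4 + 2 = 14 (decimal)
Compute lcm(94, 14) = 658
658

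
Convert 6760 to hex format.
Convert 6760 (decimal) → 6760 = 1×4096 + 10×256 + 6×16 + 8 → 0x1A68 (hexadecimal)
0x1A68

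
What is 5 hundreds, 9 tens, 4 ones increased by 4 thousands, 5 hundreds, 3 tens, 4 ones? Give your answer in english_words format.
Convert 5 hundreds, 9 tens, 4 ones (place-value notation) → 5×100 + 9×10 + 4 = 594 (decimal)
Convert 4 thousands, 5 hundreds, 3 tens, 4 ones (place-value notation) → 4×1000 + 5×100 + 3×10 + 4 = 4534 (decimal)
Compute 594 + 4534 = 5128
Convert 5128 (decimal) → 5128 = 5×1000 + 1×100 + 28 → five thousand one hundred twenty-eight (English words)
five thousand one hundred twenty-eight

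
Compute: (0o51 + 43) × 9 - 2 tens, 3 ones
Convert 0o51 (octal) → 5×8 + 1 = 41 (decimal)
Convert 2 tens, 3 ones (place-value notation) → 2×10 + 3 = 23 (decimal)
Expression in decimal: (41 + 43) × 9 - 23
Parentheses first: 41 + 43 = 84
Multiply: 84 × 9 = 756
Subtract: 756 - 23 = 733
733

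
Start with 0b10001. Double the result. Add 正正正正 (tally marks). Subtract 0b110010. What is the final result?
Convert 0b10001 (binary) → 16 + 1 = 17 (decimal)
Start: 17
17 × 2 = 34
Convert 正正正正 (tally marks) → 5 + 5 + 5 + 5 = 20 (decimal)
34 + 20 = 54
Convert 0b110010 (binary) → 32 + 16 + 2 = 50 (decimal)
54 - 50 = 4
4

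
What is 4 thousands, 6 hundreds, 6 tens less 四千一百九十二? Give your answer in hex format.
Convert 4 thousands, 6 hundreds, 6 tens (place-value notation) → 4×1000 + 6×100 + 6×10 = 4660 (decimal)
Convert 四千一百九十二 (Chinese numeral) → 4×1000 + 1×100 + 9×10 + 2 = 4192 (decimal)
Compute 4660 - 4192 = 468
Convert 468 (decimal) → 468 = 1×256 + 13×16 + 4 → 0x1D4 (hexadecimal)
0x1D4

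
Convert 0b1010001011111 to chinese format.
Convert 0b1010001011111 (binary) → 4096 + 1024 + 64 + 16 + 8 + 4 + 2 + 1 = 5215 (decimal)
Convert 5215 (decimal) → 5215 = 5×1000 + 2×100 + 1×10 + 5 → 五千二百一十五 (Chinese numeral)
五千二百一十五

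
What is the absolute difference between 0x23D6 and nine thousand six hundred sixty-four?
Convert 0x23D6 (hexadecimal) → 2×4096 + 3×256 + 13×16 + 6 = 9174 (decimal)
Convert nine thousand six hundred sixty-four (English words) → 9×1000 + 6×100 + 64 = 9664 (decimal)
Compute |9174 - 9664| = 490
490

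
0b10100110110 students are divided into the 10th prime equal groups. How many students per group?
Convert 0b10100110110 (binary) → 1024 + 256 + 32 + 16 + 4 + 2 = 1334 (decimal)
Convert the 10th prime (prime index) → 29 (decimal)
Compute 1334 ÷ 29 = 46
46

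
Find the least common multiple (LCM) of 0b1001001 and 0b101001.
Convert 0b1001001 (binary) → 64 + 8 + 1 = 73 (decimal)
Convert 0b101001 (binary) → 32 + 8 + 1 = 41 (decimal)
Compute lcm(73, 41) = 2993
2993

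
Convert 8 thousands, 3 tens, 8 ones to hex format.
Convert 8 thousands, 3 tens, 8 ones (place-value notation) → 8×1000 + 3×10 + 8 = 8038 (decimal)
Convert 8038 (decimal) → 8038 = 1×4096 + 15×256 + 6×16 + 6 → 0x1F66 (hexadecimal)
0x1F66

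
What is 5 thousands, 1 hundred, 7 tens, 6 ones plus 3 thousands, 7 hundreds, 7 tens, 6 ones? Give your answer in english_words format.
Convert 5 thousands, 1 hundred, 7 tens, 6 ones (place-value notation) → 5×1000 + 1×100 + 7×10 + 6 = 5176 (decimal)
Convert 3 thousands, 7 hundreds, 7 tens, 6 ones (place-value notation) → 3×1000 + 7×100 + 7×10 + 6 = 3776 (decimal)
Compute 5176 + 3776 = 8952
Convert 8952 (decimal) → 8952 = 8×1000 + 9×100 + 52 → eight thousand nine hundred fifty-two (English words)
eight thousand nine hundred fifty-two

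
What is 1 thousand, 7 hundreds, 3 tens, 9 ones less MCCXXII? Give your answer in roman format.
Convert 1 thousand, 7 hundreds, 3 tens, 9 ones (place-value notation) → 1×1000 + 7×100 + 3×10 + 9 = 1739 (decimal)
Convert MCCXXII (Roman numeral) → 1000 + 100 + 100 + 10 + 10 + 1 + 1 = 1222 (decimal)
Compute 1739 - 1222 = 517
Convert 517 (decimal) → 517 = 500 + 10 + 5 + 1 + 1 → DXVII (Roman numeral)
DXVII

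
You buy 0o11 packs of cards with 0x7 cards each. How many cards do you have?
Convert 0x7 (hexadecimal) → 7 (decimal)
Convert 0o11 (octal) → 1×8 + 1 = 9 (decimal)
Compute 7 × 9 = 63
63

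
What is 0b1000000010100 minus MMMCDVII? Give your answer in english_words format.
Convert 0b1000000010100 (binary) → 4096 + 16 + 4 = 4116 (decimal)
Convert MMMCDVII (Roman numeral) → 1000 + 1000 + 1000 + 400 + 5 + 1 + 1 = 3407 (decimal)
Compute 4116 - 3407 = 709
Convert 709 (decimal) → 709 = 7×100 + 9 → seven hundred nine (English words)
seven hundred nine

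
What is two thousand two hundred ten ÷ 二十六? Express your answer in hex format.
Convert two thousand two hundred ten (English words) → 2×1000 + 2×100 + 10 = 2210 (decimal)
Convert 二十六 (Chinese numeral) → 2×10 + 6 = 26 (decimal)
Compute 2210 ÷ 26 = 85
Convert 85 (decimal) → 85 = 5×16 + 5 → 0x55 (hexadecimal)
0x55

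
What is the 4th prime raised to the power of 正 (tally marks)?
Convert the 4th prime (prime index) → 7 (decimal)
Convert 正 (tally marks) → 5 (decimal)
Compute 7 ^ 5 = 16807
16807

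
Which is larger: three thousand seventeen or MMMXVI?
Convert three thousand seventeen (English words) → 3×1000 + 17 = 3017 (decimal)
Convert MMMXVI (Roman numeral) → 1000 + 1000 + 1000 + 10 + 5 + 1 = 3016 (decimal)
Compare 3017 vs 3016: larger = 3017
3017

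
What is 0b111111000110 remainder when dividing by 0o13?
Convert 0b111111000110 (binary) → 2048 + 1024 + 512 + 256 + 128 + 64 + 4 + 2 = 4038 (decimal)
Convert 0o13 (octal) → 1×8 + 3 = 11 (decimal)
Compute 4038 mod 11 = 1
1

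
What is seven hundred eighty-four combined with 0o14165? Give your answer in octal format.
Convert seven hundred eighty-four (English words) → 7×100 + 84 = 784 (decimal)
Convert 0o14165 (octal) → 1×4096 + 4×512 + 1×64 + 6×8 + 5 = 6261 (decimal)
Compute 784 + 6261 = 7045
Convert 7045 (decimal) → 7045 = 1×4096 + 5×512 + 6×64 + 5 → 0o15605 (octal)
0o15605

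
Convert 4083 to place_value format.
Convert 4083 (decimal) → 4083 = 4×1000 + 8×10 + 3 → 4 thousands, 8 tens, 3 ones (place-value notation)
4 thousands, 8 tens, 3 ones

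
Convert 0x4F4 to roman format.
Convert 0x4F4 (hexadecimal) → 4×256 + 15×16 + 4 = 1268 (decimal)
Convert 1268 (decimal) → 1268 = 1000 + 100 + 100 + 50 + 10 + 5 + 1 + 1 + 1 → MCCLXVIII (Roman numeral)
MCCLXVIII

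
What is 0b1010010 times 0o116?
Convert 0b1010010 (binary) → 64 + 16 + 2 = 82 (decimal)
Convert 0o116 (octal) → 1×64 + 1×8 + 6 = 78 (decimal)
Compute 82 × 78 = 6396
6396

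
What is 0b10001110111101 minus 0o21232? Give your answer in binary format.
Convert 0b10001110111101 (binary) → 8192 + 512 + 256 + 128 + 32 + 16 + 8 + 4 + 1 = 9149 (decimal)
Convert 0o21232 (octal) → 2×4096 + 1×512 + 2×64 + 3×8 + 2 = 8858 (decimal)
Compute 9149 - 8858 = 291
Convert 291 (decimal) → 291 = 256 + 32 + 2 + 1 → 0b100100011 (binary)
0b100100011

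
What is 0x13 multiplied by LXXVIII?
Convert 0x13 (hexadecimal) → 1×16 + 3 = 19 (decimal)
Convert LXXVIII (Roman numeral) → 50 + 10 + 10 + 5 + 1 + 1 + 1 = 78 (decimal)
Compute 19 × 78 = 1482
1482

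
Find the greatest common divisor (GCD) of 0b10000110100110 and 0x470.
Convert 0b10000110100110 (binary) → 8192 + 256 + 128 + 32 + 4 + 2 = 8614 (decimal)
Convert 0x470 (hexadecimal) → 4×256 + 7×16 = 1136 (decimal)
Compute gcd(8614, 1136) = 2
2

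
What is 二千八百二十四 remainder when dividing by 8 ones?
Convert 二千八百二十四 (Chinese numeral) → 2×1000 + 8×100 + 2×10 + 4 = 2824 (decimal)
Convert 8 ones (place-value notation) → 8 (decimal)
Compute 2824 mod 8 = 0
0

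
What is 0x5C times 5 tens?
Convert 0x5C (hexadecimal) → 5×16 + 12 = 92 (decimal)
Convert 5 tens (place-value notation) → 5×10 = 50 (decimal)
Compute 92 × 50 = 4600
4600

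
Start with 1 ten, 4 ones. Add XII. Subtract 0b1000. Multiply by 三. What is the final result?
Convert 1 ten, 4 ones (place-value notation) → 1×10 + 4 = 14 (decimal)
Start: 14
Convert XII (Roman numeral) → 10 + 1 + 1 = 12 (decimal)
14 + 12 = 26
Convert 0b1000 (binary) → 8 (decimal)
26 - 8 = 18
Convert 三 (Chinese numeral) → 3 (decimal)
18 × 3 = 54
54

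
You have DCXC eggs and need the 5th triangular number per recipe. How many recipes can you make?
Convert DCXC (Roman numeral) → 500 + 100 + 90 = 690 (decimal)
Convert the 5th triangular number (triangular index) → 5×6/2 = 15 (decimal)
Compute 690 ÷ 15 = 46
46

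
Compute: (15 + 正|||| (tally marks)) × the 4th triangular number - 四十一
Convert 正|||| (tally marks) → 5 + 4 = 9 (decimal)
Convert the 4th triangular number (triangular index) → 4×5/2 = 10 (decimal)
Convert 四十一 (Chinese numeral) → 4×10 + 1 = 41 (decimal)
Expression in decimal: (15 + 9) × 10 - 41
Parentheses first: 15 + 9 = 24
Multiply: 24 × 10 = 240
Subtract: 240 - 41 = 199
199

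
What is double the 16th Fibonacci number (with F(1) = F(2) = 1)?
The 16th Fibonacci number (with F(1) = F(2) = 1) = 987
Compute 987 × 2 = 1974
1974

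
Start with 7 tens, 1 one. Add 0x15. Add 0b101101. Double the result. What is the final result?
Convert 7 tens, 1 one (place-value notation) → 7×10 + 1 = 71 (decimal)
Start: 71
Convert 0x15 (hexadecimal) → 1×16 + 5 = 21 (decimal)
71 + 21 = 92
Convert 0b101101 (binary) → 32 + 8 + 4 + 1 = 45 (decimal)
92 + 45 = 137
137 × 2 = 274
274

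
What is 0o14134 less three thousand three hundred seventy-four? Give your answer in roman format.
Convert 0o14134 (octal) → 1×4096 + 4×512 + 1×64 + 3×8 + 4 = 6236 (decimal)
Convert three thousand three hundred seventy-four (English words) → 3×1000 + 3×100 + 74 = 3374 (decimal)
Compute 6236 - 3374 = 2862
Convert 2862 (decimal) → 2862 = 1000 + 1000 + 500 + 100 + 100 + 100 + 50 + 10 + 1 + 1 → MMDCCCLXII (Roman numeral)
MMDCCCLXII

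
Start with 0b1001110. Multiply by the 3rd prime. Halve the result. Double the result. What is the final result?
Convert 0b1001110 (binary) → 64 + 8 + 4 + 2 = 78 (decimal)
Start: 78
Convert the 3rd prime (prime index) → 5 (decimal)
78 × 5 = 390
390 ÷ 2 = 195
195 × 2 = 390
390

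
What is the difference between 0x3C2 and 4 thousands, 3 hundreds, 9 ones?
Convert 0x3C2 (hexadecimal) → 3×256 + 12×16 + 2 = 962 (decimal)
Convert 4 thousands, 3 hundreds, 9 ones (place-value notation) → 4×1000 + 3×100 + 9 = 4309 (decimal)
Difference: |962 - 4309| = 3347
3347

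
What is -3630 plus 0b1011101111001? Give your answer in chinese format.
Convert 0b1011101111001 (binary) → 4096 + 1024 + 512 + 256 + 64 + 32 + 16 + 8 + 1 = 6009 (decimal)
Compute -3630 + 6009 = 2379
Convert 2379 (decimal) → 2379 = 2×1000 + 3×100 + 7×10 + 9 → 二千三百七十九 (Chinese numeral)
二千三百七十九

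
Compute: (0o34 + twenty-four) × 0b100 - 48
Convert 0o34 (octal) → 3×8 + 4 = 28 (decimal)
Convert twenty-four (English words) → 24 (decimal)
Convert 0b100 (binary) → 4 (decimal)
Expression in decimal: (28 + 24) × 4 - 48
Parentheses first: 28 + 24 = 52
Multiply: 52 × 4 = 208
Subtract: 208 - 48 = 160
160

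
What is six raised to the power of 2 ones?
Convert six (English words) → 6 (decimal)
Convert 2 ones (place-value notation) → 2 (decimal)
Compute 6 ^ 2 = 36
36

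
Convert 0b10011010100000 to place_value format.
Convert 0b10011010100000 (binary) → 8192 + 1024 + 512 + 128 + 32 = 9888 (decimal)
Convert 9888 (decimal) → 9888 = 9×1000 + 8×100 + 8×10 + 8 → 9 thousands, 8 hundreds, 8 tens, 8 ones (place-value notation)
9 thousands, 8 hundreds, 8 tens, 8 ones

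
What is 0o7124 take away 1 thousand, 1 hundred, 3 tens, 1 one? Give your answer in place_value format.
Convert 0o7124 (octal) → 7×512 + 1×64 + 2×8 + 4 = 3668 (decimal)
Convert 1 thousand, 1 hundred, 3 tens, 1 one (place-value notation) → 1×1000 + 1×100 + 3×10 + 1 = 1131 (decimal)
Compute 3668 - 1131 = 2537
Convert 2537 (decimal) → 2537 = 2×1000 + 5×100 + 3×10 + 7 → 2 thousands, 5 hundreds, 3 tens, 7 ones (place-value notation)
2 thousands, 5 hundreds, 3 tens, 7 ones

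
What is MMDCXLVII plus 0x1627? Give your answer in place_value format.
Convert MMDCXLVII (Roman numeral) → 1000 + 1000 + 500 + 100 + 40 + 5 + 1 + 1 = 2647 (decimal)
Convert 0x1627 (hexadecimal) → 1×4096 + 6×256 + 2×16 + 7 = 5671 (decimal)
Compute 2647 + 5671 = 8318
Convert 8318 (decimal) → 8318 = 8×1000 + 3×100 + 1×10 + 8 → 8 thousands, 3 hundreds, 1 ten, 8 ones (place-value notation)
8 thousands, 3 hundreds, 1 ten, 8 ones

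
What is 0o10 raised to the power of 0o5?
Convert 0o10 (octal) → 1×8 = 8 (decimal)
Convert 0o5 (octal) → 5 (decimal)
Compute 8 ^ 5 = 32768
32768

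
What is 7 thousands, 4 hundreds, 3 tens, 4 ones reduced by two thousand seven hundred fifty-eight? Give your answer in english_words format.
Convert 7 thousands, 4 hundreds, 3 tens, 4 ones (place-value notation) → 7×1000 + 4×100 + 3×10 + 4 = 7434 (decimal)
Convert two thousand seven hundred fifty-eight (English words) → 2×1000 + 7×100 + 58 = 2758 (decimal)
Compute 7434 - 2758 = 4676
Convert 4676 (decimal) → 4676 = 4×1000 + 6×100 + 76 → four thousand six hundred seventy-six (English words)
four thousand six hundred seventy-six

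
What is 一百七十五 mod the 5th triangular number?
Convert 一百七十五 (Chinese numeral) → 1×100 + 7×10 + 5 = 175 (decimal)
Convert the 5th triangular number (triangular index) → 5×6/2 = 15 (decimal)
Compute 175 mod 15 = 10
10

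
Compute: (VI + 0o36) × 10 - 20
Convert VI (Roman numeral) → 5 + 1 = 6 (decimal)
Convert 0o36 (octal) → 3×8 + 6 = 30 (decimal)
Expression in decimal: (6 + 30) × 10 - 20
Parentheses first: 6 + 30 = 36
Multiply: 36 × 10 = 360
Subtract: 360 - 20 = 340
340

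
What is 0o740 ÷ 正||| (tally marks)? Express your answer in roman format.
Convert 0o740 (octal) → 7×64 + 4×8 = 480 (decimal)
Convert 正||| (tally marks) → 5 + 3 = 8 (decimal)
Compute 480 ÷ 8 = 60
Convert 60 (decimal) → 60 = 50 + 10 → LX (Roman numeral)
LX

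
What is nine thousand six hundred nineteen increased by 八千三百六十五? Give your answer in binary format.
Convert nine thousand six hundred nineteen (English words) → 9×1000 + 6×100 + 19 = 9619 (decimal)
Convert 八千三百六十五 (Chinese numeral) → 8×1000 + 3×100 + 6×10 + 5 = 8365 (decimal)
Compute 9619 + 8365 = 17984
Convert 17984 (decimal) → 17984 = 16384 + 1024 + 512 + 64 → 0b100011001000000 (binary)
0b100011001000000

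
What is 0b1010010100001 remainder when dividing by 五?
Convert 0b1010010100001 (binary) → 4096 + 1024 + 128 + 32 + 1 = 5281 (decimal)
Convert 五 (Chinese numeral) → 5 (decimal)
Compute 5281 mod 5 = 1
1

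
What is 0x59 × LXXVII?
Convert 0x59 (hexadecimal) → 5×16 + 9 = 89 (decimal)
Convert LXXVII (Roman numeral) → 50 + 10 + 10 + 5 + 1 + 1 = 77 (decimal)
Compute 89 × 77 = 6853
6853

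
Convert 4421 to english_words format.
Convert 4421 (decimal) → 4421 = 4×1000 + 4×100 + 21 → four thousand four hundred twenty-one (English words)
four thousand four hundred twenty-one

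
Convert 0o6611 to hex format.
Convert 0o6611 (octal) → 6×512 + 6×64 + 1×8 + 1 = 3465 (decimal)
Convert 3465 (decimal) → 3465 = 13×256 + 8×16 + 9 → 0xD89 (hexadecimal)
0xD89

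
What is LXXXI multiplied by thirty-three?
Convert LXXXI (Roman numeral) → 50 + 10 + 10 + 10 + 1 = 81 (decimal)
Convert thirty-three (English words) → 33 (decimal)
Compute 81 × 33 = 2673
2673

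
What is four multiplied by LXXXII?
Convert four (English words) → 4 (decimal)
Convert LXXXII (Roman numeral) → 50 + 10 + 10 + 10 + 1 + 1 = 82 (decimal)
Compute 4 × 82 = 328
328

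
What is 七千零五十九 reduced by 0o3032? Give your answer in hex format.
Convert 七千零五十九 (Chinese numeral) → 7×1000 + 5×10 + 9 = 7059 (decimal)
Convert 0o3032 (octal) → 3×512 + 3×8 + 2 = 1562 (decimal)
Compute 7059 - 1562 = 5497
Convert 5497 (decimal) → 5497 = 1×4096 + 5×256 + 7×16 + 9 → 0x1579 (hexadecimal)
0x1579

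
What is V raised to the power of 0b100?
Convert V (Roman numeral) → 5 (decimal)
Convert 0b100 (binary) → 4 (decimal)
Compute 5 ^ 4 = 625
625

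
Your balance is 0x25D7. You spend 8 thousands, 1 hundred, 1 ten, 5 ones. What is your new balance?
Convert 0x25D7 (hexadecimal) → 2×4096 + 5×256 + 13×16 + 7 = 9687 (decimal)
Convert 8 thousands, 1 hundred, 1 ten, 5 ones (place-value notation) → 8×1000 + 1×100 + 1×10 + 5 = 8115 (decimal)
Compute 9687 - 8115 = 1572
1572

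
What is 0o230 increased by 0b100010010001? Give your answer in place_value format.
Convert 0o230 (octal) → 2×64 + 3×8 = 152 (decimal)
Convert 0b100010010001 (binary) → 2048 + 128 + 16 + 1 = 2193 (decimal)
Compute 152 + 2193 = 2345
Convert 2345 (decimal) → 2345 = 2×1000 + 3×100 + 4×10 + 5 → 2 thousands, 3 hundreds, 4 tens, 5 ones (place-value notation)
2 thousands, 3 hundreds, 4 tens, 5 ones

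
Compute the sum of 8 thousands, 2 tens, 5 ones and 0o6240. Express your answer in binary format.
Convert 8 thousands, 2 tens, 5 ones (place-value notation) → 8×1000 + 2×10 + 5 = 8025 (decimal)
Convert 0o6240 (octal) → 6×512 + 2×64 + 4×8 = 3232 (decimal)
Compute 8025 + 3232 = 11257
Convert 11257 (decimal) → 11257 = 8192 + 2048 + 512 + 256 + 128 + 64 + 32 + 16 + 8 + 1 → 0b10101111111001 (binary)
0b10101111111001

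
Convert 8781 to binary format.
Convert 8781 (decimal) → 8781 = 8192 + 512 + 64 + 8 + 4 + 1 → 0b10001001001101 (binary)
0b10001001001101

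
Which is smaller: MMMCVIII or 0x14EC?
Convert MMMCVIII (Roman numeral) → 1000 + 1000 + 1000 + 100 + 5 + 1 + 1 + 1 = 3108 (decimal)
Convert 0x14EC (hexadecimal) → 1×4096 + 4×256 + 14×16 + 12 = 5356 (decimal)
Compare 3108 vs 5356: smaller = 3108
3108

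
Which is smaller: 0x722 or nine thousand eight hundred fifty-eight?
Convert 0x722 (hexadecimal) → 7×256 + 2×16 + 2 = 1826 (decimal)
Convert nine thousand eight hundred fifty-eight (English words) → 9×1000 + 8×100 + 58 = 9858 (decimal)
Compare 1826 vs 9858: smaller = 1826
1826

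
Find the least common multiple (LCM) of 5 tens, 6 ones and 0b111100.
Convert 5 tens, 6 ones (place-value notation) → 5×10 + 6 = 56 (decimal)
Convert 0b111100 (binary) → 32 + 16 + 8 + 4 = 60 (decimal)
Compute lcm(56, 60) = 840
840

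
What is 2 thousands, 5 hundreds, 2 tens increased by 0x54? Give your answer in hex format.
Convert 2 thousands, 5 hundreds, 2 tens (place-value notation) → 2×1000 + 5×100 + 2×10 = 2520 (decimal)
Convert 0x54 (hexadecimal) → 5×16 + 4 = 84 (decimal)
Compute 2520 + 84 = 2604
Convert 2604 (decimal) → 2604 = 10×256 + 2×16 + 12 → 0xA2C (hexadecimal)
0xA2C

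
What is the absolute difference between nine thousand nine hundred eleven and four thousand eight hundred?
Convert nine thousand nine hundred eleven (English words) → 9×1000 + 9×100 + 11 = 9911 (decimal)
Convert four thousand eight hundred (English words) → 4×1000 + 8×100 = 4800 (decimal)
Compute |9911 - 4800| = 5111
5111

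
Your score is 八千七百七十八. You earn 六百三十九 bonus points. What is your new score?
Convert 八千七百七十八 (Chinese numeral) → 8×1000 + 7×100 + 7×10 + 8 = 8778 (decimal)
Convert 六百三十九 (Chinese numeral) → 6×100 + 3×10 + 9 = 639 (decimal)
Compute 8778 + 639 = 9417
9417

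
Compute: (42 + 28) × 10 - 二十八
Convert 二十八 (Chinese numeral) → 2×10 + 8 = 28 (decimal)
Expression in decimal: (42 + 28) × 10 - 28
Parentheses first: 42 + 28 = 70
Multiply: 70 × 10 = 700
Subtract: 700 - 28 = 672
672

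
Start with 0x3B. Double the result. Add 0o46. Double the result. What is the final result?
Convert 0x3B (hexadecimal) → 3×16 + 11 = 59 (decimal)
Start: 59
59 × 2 = 118
Convert 0o46 (octal) → 4×8 + 6 = 38 (decimal)
118 + 38 = 156
156 × 2 = 312
312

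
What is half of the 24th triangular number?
The 24th triangular number = 24×25/2 = 300
Compute 300 ÷ 2 = 150
150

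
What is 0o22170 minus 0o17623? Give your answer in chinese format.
Convert 0o22170 (octal) → 2×4096 + 2×512 + 1×64 + 7×8 = 9336 (decimal)
Convert 0o17623 (octal) → 1×4096 + 7×512 + 6×64 + 2×8 + 3 = 8083 (decimal)
Compute 9336 - 8083 = 1253
Convert 1253 (decimal) → 1253 = 1×1000 + 2×100 + 5×10 + 3 → 一千二百五十三 (Chinese numeral)
一千二百五十三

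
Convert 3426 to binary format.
Convert 3426 (decimal) → 3426 = 2048 + 1024 + 256 + 64 + 32 + 2 → 0b110101100010 (binary)
0b110101100010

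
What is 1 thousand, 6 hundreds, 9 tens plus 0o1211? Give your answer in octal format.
Convert 1 thousand, 6 hundreds, 9 tens (place-value notation) → 1×1000 + 6×100 + 9×10 = 1690 (decimal)
Convert 0o1211 (octal) → 1×512 + 2×64 + 1×8 + 1 = 649 (decimal)
Compute 1690 + 649 = 2339
Convert 2339 (decimal) → 2339 = 4×512 + 4×64 + 4×8 + 3 → 0o4443 (octal)
0o4443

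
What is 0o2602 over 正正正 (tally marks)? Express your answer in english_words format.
Convert 0o2602 (octal) → 2×512 + 6×64 + 2 = 1410 (decimal)
Convert 正正正 (tally marks) → 5 + 5 + 5 = 15 (decimal)
Compute 1410 ÷ 15 = 94
Convert 94 (decimal) → ninety-four (English words)
ninety-four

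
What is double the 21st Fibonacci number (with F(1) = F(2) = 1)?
The 21st Fibonacci number (with F(1) = F(2) = 1) = 10946
Compute 10946 × 2 = 21892
21892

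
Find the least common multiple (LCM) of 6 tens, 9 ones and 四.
Convert 6 tens, 9 ones (place-value notation) → 6×10 + 9 = 69 (decimal)
Convert 四 (Chinese numeral) → 4 (decimal)
Compute lcm(69, 4) = 276
276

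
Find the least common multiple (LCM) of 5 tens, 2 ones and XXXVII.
Convert 5 tens, 2 ones (place-value notation) → 5×10 + 2 = 52 (decimal)
Convert XXXVII (Roman numeral) → 10 + 10 + 10 + 5 + 1 + 1 = 37 (decimal)
Compute lcm(52, 37) = 1924
1924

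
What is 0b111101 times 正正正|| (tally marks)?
Convert 0b111101 (binary) → 32 + 16 + 8 + 4 + 1 = 61 (decimal)
Convert 正正正|| (tally marks) → 5 + 5 + 5 + 2 = 17 (decimal)
Compute 61 × 17 = 1037
1037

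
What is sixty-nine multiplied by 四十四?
Convert sixty-nine (English words) → 69 (decimal)
Convert 四十四 (Chinese numeral) → 4×10 + 4 = 44 (decimal)
Compute 69 × 44 = 3036
3036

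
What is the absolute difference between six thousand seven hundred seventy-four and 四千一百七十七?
Convert six thousand seven hundred seventy-four (English words) → 6×1000 + 7×100 + 74 = 6774 (decimal)
Convert 四千一百七十七 (Chinese numeral) → 4×1000 + 1×100 + 7×10 + 7 = 4177 (decimal)
Compute |6774 - 4177| = 2597
2597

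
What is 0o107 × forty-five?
Convert 0o107 (octal) → 1×64 + 7 = 71 (decimal)
Convert forty-five (English words) → 45 (decimal)
Compute 71 × 45 = 3195
3195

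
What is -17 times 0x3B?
Convert 0x3B (hexadecimal) → 3×16 + 11 = 59 (decimal)
Compute -17 × 59 = -1003
-1003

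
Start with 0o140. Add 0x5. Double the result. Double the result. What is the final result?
Convert 0o140 (octal) → 1×64 + 4×8 = 96 (decimal)
Start: 96
Convert 0x5 (hexadecimal) → 5 (decimal)
96 + 5 = 101
101 × 2 = 202
202 × 2 = 404
404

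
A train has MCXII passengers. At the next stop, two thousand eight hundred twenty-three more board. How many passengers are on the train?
Convert MCXII (Roman numeral) → 1000 + 100 + 10 + 1 + 1 = 1112 (decimal)
Convert two thousand eight hundred twenty-three (English words) → 2×1000 + 8×100 + 23 = 2823 (decimal)
Compute 1112 + 2823 = 3935
3935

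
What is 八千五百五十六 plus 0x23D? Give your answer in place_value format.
Convert 八千五百五十六 (Chinese numeral) → 8×1000 + 5×100 + 5×10 + 6 = 8556 (decimal)
Convert 0x23D (hexadecimal) → 2×256 + 3×16 + 13 = 573 (decimal)
Compute 8556 + 573 = 9129
Convert 9129 (decimal) → 9129 = 9×1000 + 1×100 + 2×10 + 9 → 9 thousands, 1 hundred, 2 tens, 9 ones (place-value notation)
9 thousands, 1 hundred, 2 tens, 9 ones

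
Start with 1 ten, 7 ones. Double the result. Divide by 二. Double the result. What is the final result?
Convert 1 ten, 7 ones (place-value notation) → 1×10 + 7 = 17 (decimal)
Start: 17
17 × 2 = 34
Convert 二 (Chinese numeral) → 2 (decimal)
34 ÷ 2 = 17
17 × 2 = 34
34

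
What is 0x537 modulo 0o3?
Convert 0x537 (hexadecimal) → 5×256 + 3×16 + 7 = 1335 (decimal)
Convert 0o3 (octal) → 3 (decimal)
Compute 1335 mod 3 = 0
0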